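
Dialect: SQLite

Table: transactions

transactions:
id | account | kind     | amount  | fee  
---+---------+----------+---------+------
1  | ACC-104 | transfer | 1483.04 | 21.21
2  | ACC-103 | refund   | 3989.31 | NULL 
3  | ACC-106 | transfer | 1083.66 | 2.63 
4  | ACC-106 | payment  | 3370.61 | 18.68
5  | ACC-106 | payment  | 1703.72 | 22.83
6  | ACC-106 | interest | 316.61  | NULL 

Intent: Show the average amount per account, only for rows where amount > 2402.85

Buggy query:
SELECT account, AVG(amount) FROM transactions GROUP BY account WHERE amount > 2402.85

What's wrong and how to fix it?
Bug: WHERE cannot follow GROUP BY

Fix: Place WHERE between FROM and GROUP BY

Corrected query:
SELECT account, AVG(amount) FROM transactions WHERE amount > 2402.85 GROUP BY account

Result:
account | AVG(amount)
--------+------------
ACC-103 | 3989.31    
ACC-106 | 3370.61    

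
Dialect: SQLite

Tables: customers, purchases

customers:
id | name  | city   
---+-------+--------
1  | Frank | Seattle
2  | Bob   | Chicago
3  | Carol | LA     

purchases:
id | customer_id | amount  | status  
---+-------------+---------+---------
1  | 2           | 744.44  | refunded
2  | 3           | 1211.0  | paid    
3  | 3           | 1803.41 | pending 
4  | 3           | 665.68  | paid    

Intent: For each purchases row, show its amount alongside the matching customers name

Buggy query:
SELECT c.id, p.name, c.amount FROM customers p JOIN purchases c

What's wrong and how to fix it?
Bug: JOIN with no ON clause produces a cartesian product; every purchases row pairs with every customers row

Fix: Specify the join condition linking the foreign key to the parent id

Corrected query:
SELECT c.id, p.name, c.amount FROM customers p JOIN purchases c ON c.customer_id = p.id

Result:
id | name  | amount 
---+-------+--------
1  | Bob   | 744.44 
2  | Carol | 1211   
3  | Carol | 1803.41
4  | Carol | 665.68 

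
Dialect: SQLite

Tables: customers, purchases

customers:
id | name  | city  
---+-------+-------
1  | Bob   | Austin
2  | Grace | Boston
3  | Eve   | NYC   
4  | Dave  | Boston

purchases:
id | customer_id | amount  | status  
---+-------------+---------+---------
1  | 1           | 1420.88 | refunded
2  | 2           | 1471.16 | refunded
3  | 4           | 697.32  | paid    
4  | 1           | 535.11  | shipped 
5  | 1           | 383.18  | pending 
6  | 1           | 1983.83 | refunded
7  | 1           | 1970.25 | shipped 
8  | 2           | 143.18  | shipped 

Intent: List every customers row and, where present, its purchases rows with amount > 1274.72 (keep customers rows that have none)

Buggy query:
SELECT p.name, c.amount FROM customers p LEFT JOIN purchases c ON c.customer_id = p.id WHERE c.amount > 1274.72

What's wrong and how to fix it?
Bug: Filtering c.amount in WHERE discards the NULL rows produced by LEFT JOIN, turning it into an inner join

Fix: Move the right-table condition into the ON clause so unmatched parents are kept

Corrected query:
SELECT p.name, c.amount FROM customers p LEFT JOIN purchases c ON c.customer_id = p.id AND c.amount > 1274.72

Result:
name  | amount 
------+--------
Bob   | 1420.88
Bob   | 1970.25
Bob   | 1983.83
Grace | 1471.16
Eve   | NULL   
Dave  | NULL   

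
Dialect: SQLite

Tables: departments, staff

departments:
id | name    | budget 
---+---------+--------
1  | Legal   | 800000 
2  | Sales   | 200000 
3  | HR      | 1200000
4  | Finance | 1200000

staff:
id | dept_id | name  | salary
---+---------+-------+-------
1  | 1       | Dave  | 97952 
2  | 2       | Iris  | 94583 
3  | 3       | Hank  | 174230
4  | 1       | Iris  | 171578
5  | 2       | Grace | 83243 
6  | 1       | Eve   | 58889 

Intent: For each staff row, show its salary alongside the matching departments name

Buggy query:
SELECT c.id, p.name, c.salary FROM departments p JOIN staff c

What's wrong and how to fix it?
Bug: Missing join condition: each staff row is matched to all departments rows instead of just its own

Fix: Add ON c.dept_id = p.id to the JOIN

Corrected query:
SELECT c.id, p.name, c.salary FROM departments p JOIN staff c ON c.dept_id = p.id

Result:
id | name  | salary
---+-------+-------
1  | Legal | 97952 
2  | Sales | 94583 
3  | HR    | 174230
4  | Legal | 171578
5  | Sales | 83243 
6  | Legal | 58889 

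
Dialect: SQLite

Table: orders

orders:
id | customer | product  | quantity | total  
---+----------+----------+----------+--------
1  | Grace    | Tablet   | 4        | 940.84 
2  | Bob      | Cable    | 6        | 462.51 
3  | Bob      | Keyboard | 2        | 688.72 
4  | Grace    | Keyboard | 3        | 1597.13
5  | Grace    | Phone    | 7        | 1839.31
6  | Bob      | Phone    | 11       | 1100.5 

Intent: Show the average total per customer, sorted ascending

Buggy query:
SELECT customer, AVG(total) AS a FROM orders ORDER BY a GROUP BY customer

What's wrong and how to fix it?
Bug: GROUP BY must precede ORDER BY

Fix: Move ORDER BY to the end, after GROUP BY

Corrected query:
SELECT customer, AVG(total) AS a FROM orders GROUP BY customer ORDER BY a

Result:
customer | a          
---------+------------
Bob      | 750.576667 
Grace    | 1459.093333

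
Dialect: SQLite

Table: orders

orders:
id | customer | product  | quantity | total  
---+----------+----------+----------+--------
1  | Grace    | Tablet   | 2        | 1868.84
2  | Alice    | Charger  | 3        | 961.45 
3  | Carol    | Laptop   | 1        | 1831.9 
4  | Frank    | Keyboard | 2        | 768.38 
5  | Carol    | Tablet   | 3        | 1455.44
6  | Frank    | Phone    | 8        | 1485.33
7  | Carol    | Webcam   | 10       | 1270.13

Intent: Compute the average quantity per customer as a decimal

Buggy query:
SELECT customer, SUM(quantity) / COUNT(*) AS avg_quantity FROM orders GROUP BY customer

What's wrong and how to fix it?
Bug: SUM(quantity) and COUNT(*) are both integers; the division truncates the fractional part

Fix: Multiply by 1.0 (or CAST to REAL) to force floating-point division

Corrected query:
SELECT customer, SUM(quantity) * 1.0 / COUNT(*) AS avg_quantity FROM orders GROUP BY customer

Result:
customer | avg_quantity
---------+-------------
Alice    | 3           
Carol    | 4.666667    
Frank    | 5           
Grace    | 2           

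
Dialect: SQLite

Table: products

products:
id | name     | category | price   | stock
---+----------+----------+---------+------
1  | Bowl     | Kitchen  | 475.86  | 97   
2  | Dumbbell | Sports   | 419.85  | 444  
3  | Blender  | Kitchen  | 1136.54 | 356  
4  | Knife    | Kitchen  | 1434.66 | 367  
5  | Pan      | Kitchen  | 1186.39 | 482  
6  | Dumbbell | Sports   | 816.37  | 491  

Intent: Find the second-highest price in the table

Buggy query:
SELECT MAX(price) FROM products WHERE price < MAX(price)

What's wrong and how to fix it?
Bug: The inner MAX is an aggregate inside WHERE, which is not allowed

Fix: Compute the overall MAX in a subquery, then take MAX of rows below it

Corrected query:
SELECT MAX(price) FROM products WHERE price < (SELECT MAX(price) FROM products)

Result:
MAX(price)
----------
1186.39   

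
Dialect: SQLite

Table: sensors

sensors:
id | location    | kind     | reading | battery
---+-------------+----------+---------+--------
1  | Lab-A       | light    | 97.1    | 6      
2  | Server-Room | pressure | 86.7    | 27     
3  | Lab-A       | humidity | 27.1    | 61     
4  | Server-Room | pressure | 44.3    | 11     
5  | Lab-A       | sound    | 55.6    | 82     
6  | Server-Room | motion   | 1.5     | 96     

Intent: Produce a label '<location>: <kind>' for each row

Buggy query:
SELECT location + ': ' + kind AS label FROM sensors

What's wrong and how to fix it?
Bug: '+' is numeric addition; on text columns SQLite converts them to 0 instead of concatenating

Fix: Use the || operator for string concatenation

Corrected query:
SELECT location || ': ' || kind AS label FROM sensors

Result:
label                
---------------------
Lab-A: light         
Server-Room: pressure
Lab-A: humidity      
Server-Room: pressure
Lab-A: sound         
Server-Room: motion  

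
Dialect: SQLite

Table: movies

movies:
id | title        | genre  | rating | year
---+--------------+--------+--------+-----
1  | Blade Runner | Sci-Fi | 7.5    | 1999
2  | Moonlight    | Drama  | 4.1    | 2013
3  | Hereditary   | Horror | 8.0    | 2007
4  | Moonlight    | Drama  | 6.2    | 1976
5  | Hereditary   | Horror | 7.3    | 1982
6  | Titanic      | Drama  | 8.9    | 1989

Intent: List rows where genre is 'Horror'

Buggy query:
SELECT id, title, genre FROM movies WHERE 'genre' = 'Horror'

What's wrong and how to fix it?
Bug: Single quotes denote string literals in SQL; the column name is being compared as a constant string

Fix: Remove the quotes around the column name (or use double quotes for an identifier)

Corrected query:
SELECT id, title, genre FROM movies WHERE genre = 'Horror'

Result:
id | title      | genre 
---+------------+-------
3  | Hereditary | Horror
5  | Hereditary | Horror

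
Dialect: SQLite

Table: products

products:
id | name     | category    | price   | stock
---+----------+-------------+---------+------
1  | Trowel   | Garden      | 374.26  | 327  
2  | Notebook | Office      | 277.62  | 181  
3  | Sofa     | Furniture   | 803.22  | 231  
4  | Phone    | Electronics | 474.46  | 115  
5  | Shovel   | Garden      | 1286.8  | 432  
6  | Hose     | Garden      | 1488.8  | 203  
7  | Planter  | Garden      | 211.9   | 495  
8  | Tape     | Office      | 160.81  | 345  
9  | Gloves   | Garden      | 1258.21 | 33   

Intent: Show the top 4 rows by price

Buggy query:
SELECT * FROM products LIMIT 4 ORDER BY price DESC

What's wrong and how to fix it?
Bug: ORDER BY cannot follow LIMIT; LIMIT is the final clause

Fix: Swap the clauses: ORDER BY first, then LIMIT

Corrected query:
SELECT * FROM products ORDER BY price DESC LIMIT 4

Result:
id | name   | category  | price   | stock
---+--------+-----------+---------+------
6  | Hose   | Garden    | 1488.8  | 203  
5  | Shovel | Garden    | 1286.8  | 432  
9  | Gloves | Garden    | 1258.21 | 33   
3  | Sofa   | Furniture | 803.22  | 231  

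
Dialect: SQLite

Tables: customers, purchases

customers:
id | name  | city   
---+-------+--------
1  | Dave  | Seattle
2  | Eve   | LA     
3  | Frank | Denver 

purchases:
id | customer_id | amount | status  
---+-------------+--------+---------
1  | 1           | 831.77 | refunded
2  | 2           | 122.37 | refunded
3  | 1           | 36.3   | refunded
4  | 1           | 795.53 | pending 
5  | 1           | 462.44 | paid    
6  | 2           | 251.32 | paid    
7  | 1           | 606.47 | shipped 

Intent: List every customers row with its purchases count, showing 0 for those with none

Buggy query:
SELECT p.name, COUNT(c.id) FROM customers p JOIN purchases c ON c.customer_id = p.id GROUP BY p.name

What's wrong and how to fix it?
Bug: An inner join excludes parents with zero children

Fix: Switch to LEFT JOIN to retain unmatched parent rows

Corrected query:
SELECT p.name, COUNT(c.id) FROM customers p LEFT JOIN purchases c ON c.customer_id = p.id GROUP BY p.name

Result:
name  | COUNT(c.id)
------+------------
Dave  | 5          
Eve   | 2          
Frank | 0          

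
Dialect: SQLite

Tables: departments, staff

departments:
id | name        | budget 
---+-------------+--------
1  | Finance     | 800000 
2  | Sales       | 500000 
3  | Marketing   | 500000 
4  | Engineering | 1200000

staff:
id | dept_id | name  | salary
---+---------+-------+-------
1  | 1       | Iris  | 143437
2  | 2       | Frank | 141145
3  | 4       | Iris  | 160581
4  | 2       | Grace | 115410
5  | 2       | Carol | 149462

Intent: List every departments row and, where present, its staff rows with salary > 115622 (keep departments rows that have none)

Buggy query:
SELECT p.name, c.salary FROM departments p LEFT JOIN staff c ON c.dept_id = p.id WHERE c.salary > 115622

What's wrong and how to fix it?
Bug: Filtering c.salary in WHERE discards the NULL rows produced by LEFT JOIN, turning it into an inner join

Fix: Put 'c.salary > 115622' in the JOIN's ON clause instead of WHERE

Corrected query:
SELECT p.name, c.salary FROM departments p LEFT JOIN staff c ON c.dept_id = p.id AND c.salary > 115622

Result:
name        | salary
------------+-------
Finance     | 143437
Sales       | 141145
Sales       | 149462
Marketing   | NULL  
Engineering | 160581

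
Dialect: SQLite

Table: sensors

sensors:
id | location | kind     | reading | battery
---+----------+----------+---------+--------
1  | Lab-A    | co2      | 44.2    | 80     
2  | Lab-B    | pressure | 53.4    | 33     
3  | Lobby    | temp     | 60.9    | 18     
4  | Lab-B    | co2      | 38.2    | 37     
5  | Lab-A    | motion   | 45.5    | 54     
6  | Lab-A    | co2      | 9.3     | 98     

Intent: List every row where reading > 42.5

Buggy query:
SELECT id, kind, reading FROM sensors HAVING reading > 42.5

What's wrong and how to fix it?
Bug: HAVING filters the output of aggregation, but this query has no GROUP BY and no aggregate functions, so SQLite rejects it (HAVING clause on a non-aggregate query); the condition here is per row

Fix: Replace HAVING with WHERE since the condition applies to individual rows

Corrected query:
SELECT id, kind, reading FROM sensors WHERE reading > 42.5

Result:
id | kind     | reading
---+----------+--------
1  | co2      | 44.2   
2  | pressure | 53.4   
3  | temp     | 60.9   
5  | motion   | 45.5   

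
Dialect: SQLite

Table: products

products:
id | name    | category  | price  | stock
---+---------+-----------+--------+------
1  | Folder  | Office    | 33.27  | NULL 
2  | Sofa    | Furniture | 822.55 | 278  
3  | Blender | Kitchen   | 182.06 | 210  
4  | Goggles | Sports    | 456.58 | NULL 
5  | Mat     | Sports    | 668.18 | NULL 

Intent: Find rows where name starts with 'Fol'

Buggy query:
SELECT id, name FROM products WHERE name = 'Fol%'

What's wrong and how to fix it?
Bug: Wildcards only work with LIKE; '=' treats '%' as a literal character

Fix: Replace '=' with LIKE so 'Fol%' is treated as a pattern

Corrected query:
SELECT id, name FROM products WHERE name LIKE 'Fol%'

Result:
id | name  
---+-------
1  | Folder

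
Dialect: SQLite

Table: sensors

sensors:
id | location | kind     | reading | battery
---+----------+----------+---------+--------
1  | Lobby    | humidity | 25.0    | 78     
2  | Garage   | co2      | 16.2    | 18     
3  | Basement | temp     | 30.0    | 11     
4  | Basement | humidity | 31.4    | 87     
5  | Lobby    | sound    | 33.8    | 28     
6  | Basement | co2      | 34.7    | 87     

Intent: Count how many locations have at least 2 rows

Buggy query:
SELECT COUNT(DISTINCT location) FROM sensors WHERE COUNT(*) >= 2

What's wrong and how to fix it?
Bug: WHERE filters individual rows, not groups, so a group-level COUNT is invalid there

Fix: Group first with HAVING COUNT(*) >= 2, then COUNT the resulting groups

Corrected query:
SELECT COUNT(*) FROM (SELECT location FROM sensors GROUP BY location HAVING COUNT(*) >= 2)

Result:
COUNT(*)
--------
2       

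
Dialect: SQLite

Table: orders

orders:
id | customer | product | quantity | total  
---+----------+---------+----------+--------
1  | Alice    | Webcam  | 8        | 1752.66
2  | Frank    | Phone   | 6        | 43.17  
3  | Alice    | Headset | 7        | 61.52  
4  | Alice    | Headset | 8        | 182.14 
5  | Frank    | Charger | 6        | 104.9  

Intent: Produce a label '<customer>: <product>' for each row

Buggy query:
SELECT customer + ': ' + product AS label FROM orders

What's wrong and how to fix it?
Bug: '+' is numeric addition; on text columns SQLite converts them to 0 instead of concatenating

Fix: Use the || operator for string concatenation

Corrected query:
SELECT customer || ': ' || product AS label FROM orders

Result:
label         
--------------
Alice: Webcam 
Frank: Phone  
Alice: Headset
Alice: Headset
Frank: Charger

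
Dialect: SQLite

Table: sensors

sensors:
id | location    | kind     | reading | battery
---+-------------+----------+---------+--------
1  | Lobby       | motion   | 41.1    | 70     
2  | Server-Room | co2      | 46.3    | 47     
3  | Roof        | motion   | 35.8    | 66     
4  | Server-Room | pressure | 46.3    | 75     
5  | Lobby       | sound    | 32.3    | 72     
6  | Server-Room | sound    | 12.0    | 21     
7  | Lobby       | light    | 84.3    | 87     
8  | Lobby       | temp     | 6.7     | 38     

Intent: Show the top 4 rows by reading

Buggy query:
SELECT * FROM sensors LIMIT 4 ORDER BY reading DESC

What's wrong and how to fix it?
Bug: ORDER BY cannot follow LIMIT; LIMIT is the final clause

Fix: Sort with ORDER BY, then apply LIMIT

Corrected query:
SELECT * FROM sensors ORDER BY reading DESC LIMIT 4

Result:
id | location    | kind     | reading | battery
---+-------------+----------+---------+--------
7  | Lobby       | light    | 84.3    | 87     
2  | Server-Room | co2      | 46.3    | 47     
4  | Server-Room | pressure | 46.3    | 75     
1  | Lobby       | motion   | 41.1    | 70     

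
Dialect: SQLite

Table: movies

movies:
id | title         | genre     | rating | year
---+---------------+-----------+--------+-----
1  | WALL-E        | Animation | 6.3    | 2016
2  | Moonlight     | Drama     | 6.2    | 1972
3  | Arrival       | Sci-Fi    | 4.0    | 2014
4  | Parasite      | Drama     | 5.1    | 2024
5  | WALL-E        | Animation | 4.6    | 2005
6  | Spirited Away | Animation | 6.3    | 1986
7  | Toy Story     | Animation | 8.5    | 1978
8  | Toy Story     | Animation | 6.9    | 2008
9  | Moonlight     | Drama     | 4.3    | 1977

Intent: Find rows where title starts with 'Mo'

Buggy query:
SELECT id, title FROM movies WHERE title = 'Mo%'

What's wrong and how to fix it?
Bug: Wildcards only work with LIKE; '=' treats '%' as a literal character

Fix: Replace '=' with LIKE so 'Mo%' is treated as a pattern

Corrected query:
SELECT id, title FROM movies WHERE title LIKE 'Mo%'

Result:
id | title    
---+----------
2  | Moonlight
9  | Moonlight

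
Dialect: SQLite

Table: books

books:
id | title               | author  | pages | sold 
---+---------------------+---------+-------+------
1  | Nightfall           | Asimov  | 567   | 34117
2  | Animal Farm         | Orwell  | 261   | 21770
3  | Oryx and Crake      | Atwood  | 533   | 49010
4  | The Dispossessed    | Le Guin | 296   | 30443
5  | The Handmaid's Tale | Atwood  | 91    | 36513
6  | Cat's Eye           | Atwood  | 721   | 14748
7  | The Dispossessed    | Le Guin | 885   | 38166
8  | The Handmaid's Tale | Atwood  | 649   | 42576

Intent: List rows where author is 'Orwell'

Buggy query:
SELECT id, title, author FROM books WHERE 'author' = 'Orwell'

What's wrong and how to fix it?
Bug: 'author' in single quotes is a string literal, not the column; the comparison is literal-vs-literal and never true

Fix: Reference the column as author without single quotes

Corrected query:
SELECT id, title, author FROM books WHERE author = 'Orwell'

Result:
id | title       | author
---+-------------+-------
2  | Animal Farm | Orwell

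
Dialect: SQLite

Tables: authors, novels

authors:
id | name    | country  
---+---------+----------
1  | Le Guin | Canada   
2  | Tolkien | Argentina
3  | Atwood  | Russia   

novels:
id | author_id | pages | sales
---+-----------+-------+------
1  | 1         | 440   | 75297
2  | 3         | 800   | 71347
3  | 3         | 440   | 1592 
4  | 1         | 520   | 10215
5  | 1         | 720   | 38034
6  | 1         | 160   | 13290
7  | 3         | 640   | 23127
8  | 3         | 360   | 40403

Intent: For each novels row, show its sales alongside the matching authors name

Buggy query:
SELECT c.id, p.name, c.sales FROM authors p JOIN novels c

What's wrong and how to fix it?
Bug: Missing join condition: each novels row is matched to all authors rows instead of just its own

Fix: Specify the join condition linking the foreign key to the parent id

Corrected query:
SELECT c.id, p.name, c.sales FROM authors p JOIN novels c ON c.author_id = p.id

Result:
id | name    | sales
---+---------+------
1  | Le Guin | 75297
2  | Atwood  | 71347
3  | Atwood  | 1592 
4  | Le Guin | 10215
5  | Le Guin | 38034
6  | Le Guin | 13290
7  | Atwood  | 23127
8  | Atwood  | 40403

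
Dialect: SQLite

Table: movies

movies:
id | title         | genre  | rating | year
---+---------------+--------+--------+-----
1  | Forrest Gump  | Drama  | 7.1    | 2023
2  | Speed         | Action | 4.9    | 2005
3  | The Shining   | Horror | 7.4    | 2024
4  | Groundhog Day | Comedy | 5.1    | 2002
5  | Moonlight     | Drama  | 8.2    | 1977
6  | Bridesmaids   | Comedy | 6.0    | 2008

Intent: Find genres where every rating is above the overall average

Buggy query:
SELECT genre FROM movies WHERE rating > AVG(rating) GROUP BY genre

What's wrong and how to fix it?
Bug: AVG() is an aggregate; it can't sit directly in WHERE

Fix: Use a subquery for AVG and a HAVING MIN(...) filter so the condition holds for every row in the group

Corrected query:
SELECT genre FROM movies GROUP BY genre HAVING MIN(rating) > (SELECT AVG(rating) FROM movies)

Result:
genre 
------
Drama 
Horror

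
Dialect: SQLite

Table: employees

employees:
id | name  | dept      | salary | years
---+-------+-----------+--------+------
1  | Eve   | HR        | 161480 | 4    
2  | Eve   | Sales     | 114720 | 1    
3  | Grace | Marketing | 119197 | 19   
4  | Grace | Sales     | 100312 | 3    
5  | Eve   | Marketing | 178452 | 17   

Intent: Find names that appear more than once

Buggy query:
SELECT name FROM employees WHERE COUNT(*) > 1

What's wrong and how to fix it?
Bug: COUNT(*) is an aggregate and cannot be used in WHERE

Fix: Group first, then use HAVING for the count condition

Corrected query:
SELECT name FROM employees GROUP BY name HAVING COUNT(*) > 1

Result:
name 
-----
Eve  
Grace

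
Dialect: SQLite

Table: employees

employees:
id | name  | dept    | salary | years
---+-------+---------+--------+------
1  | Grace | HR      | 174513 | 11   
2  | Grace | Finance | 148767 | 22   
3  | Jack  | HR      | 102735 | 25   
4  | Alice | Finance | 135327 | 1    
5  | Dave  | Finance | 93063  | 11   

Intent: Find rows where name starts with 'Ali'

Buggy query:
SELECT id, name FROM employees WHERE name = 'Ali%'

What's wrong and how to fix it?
Bug: Wildcards only work with LIKE; '=' treats '%' as a literal character

Fix: Replace '=' with LIKE so 'Ali%' is treated as a pattern

Corrected query:
SELECT id, name FROM employees WHERE name LIKE 'Ali%'

Result:
id | name 
---+------
4  | Alice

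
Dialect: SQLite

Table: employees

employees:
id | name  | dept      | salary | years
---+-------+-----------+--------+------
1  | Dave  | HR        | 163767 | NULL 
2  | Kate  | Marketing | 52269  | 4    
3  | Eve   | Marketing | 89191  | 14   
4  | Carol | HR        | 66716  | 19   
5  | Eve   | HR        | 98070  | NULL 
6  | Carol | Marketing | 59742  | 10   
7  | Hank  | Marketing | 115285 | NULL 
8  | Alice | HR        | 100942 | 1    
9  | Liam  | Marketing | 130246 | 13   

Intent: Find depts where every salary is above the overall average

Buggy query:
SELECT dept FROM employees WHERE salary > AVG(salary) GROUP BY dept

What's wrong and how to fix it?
Bug: AVG() is an aggregate; it can't sit directly in WHERE

Fix: Use a subquery for AVG and a HAVING MIN(...) filter so the condition holds for every row in the group

Corrected query:
SELECT dept FROM employees GROUP BY dept HAVING MIN(salary) > (SELECT AVG(salary) FROM employees)

Result:
(no rows)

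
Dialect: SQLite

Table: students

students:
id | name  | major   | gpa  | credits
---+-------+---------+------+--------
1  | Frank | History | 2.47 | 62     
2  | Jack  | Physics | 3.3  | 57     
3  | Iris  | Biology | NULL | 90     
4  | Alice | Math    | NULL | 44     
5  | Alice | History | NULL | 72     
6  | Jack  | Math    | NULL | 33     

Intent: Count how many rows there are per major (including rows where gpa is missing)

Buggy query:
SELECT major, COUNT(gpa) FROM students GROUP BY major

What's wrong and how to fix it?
Bug: COUNT(gpa) skips NULLs, so groups with missing gpa are undercounted

Fix: Use COUNT(*) to count all rows regardless of NULL

Corrected query:
SELECT major, COUNT(*) FROM students GROUP BY major

Result:
major   | COUNT(*)
--------+---------
Biology | 1       
History | 2       
Math    | 2       
Physics | 1       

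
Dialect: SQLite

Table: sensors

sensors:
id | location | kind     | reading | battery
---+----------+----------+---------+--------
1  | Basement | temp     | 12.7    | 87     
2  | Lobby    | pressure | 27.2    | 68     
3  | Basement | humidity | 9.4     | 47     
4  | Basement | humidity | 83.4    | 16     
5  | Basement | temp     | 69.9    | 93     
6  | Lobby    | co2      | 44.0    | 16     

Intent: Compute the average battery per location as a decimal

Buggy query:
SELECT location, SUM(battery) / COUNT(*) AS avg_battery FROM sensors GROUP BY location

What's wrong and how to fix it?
Bug: SUM(battery) and COUNT(*) are both integers; the division truncates the fractional part

Fix: Multiply by 1.0 (or CAST to REAL) to force floating-point division

Corrected query:
SELECT location, SUM(battery) * 1.0 / COUNT(*) AS avg_battery FROM sensors GROUP BY location

Result:
location | avg_battery
---------+------------
Basement | 60.75      
Lobby    | 42         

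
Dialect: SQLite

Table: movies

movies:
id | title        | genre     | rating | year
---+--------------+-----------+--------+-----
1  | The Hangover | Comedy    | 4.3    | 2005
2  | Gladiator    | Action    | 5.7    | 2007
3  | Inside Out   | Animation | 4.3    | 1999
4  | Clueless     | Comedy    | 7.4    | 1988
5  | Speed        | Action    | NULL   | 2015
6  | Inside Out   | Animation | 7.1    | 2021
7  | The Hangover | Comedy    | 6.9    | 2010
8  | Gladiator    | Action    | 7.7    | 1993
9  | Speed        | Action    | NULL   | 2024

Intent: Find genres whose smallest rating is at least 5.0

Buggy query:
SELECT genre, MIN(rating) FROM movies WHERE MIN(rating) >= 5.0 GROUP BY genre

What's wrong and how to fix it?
Bug: MIN() in WHERE is a misuse of aggregate

Fix: Use HAVING for the per-group MIN condition

Corrected query:
SELECT genre, MIN(rating) FROM movies GROUP BY genre HAVING MIN(rating) >= 5.0

Result:
genre  | MIN(rating)
-------+------------
Action | 5.7        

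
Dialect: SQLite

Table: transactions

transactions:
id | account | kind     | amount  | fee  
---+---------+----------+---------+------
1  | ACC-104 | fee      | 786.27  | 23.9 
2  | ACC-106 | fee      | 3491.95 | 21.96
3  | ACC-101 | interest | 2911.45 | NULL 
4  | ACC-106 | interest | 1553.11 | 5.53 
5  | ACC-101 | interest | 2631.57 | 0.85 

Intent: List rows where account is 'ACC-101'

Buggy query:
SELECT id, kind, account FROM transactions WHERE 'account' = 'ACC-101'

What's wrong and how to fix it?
Bug: 'account' in single quotes is a string literal, not the column; the comparison is literal-vs-literal and never true

Fix: Reference the column as account without single quotes

Corrected query:
SELECT id, kind, account FROM transactions WHERE account = 'ACC-101'

Result:
id | kind     | account
---+----------+--------
3  | interest | ACC-101
5  | interest | ACC-101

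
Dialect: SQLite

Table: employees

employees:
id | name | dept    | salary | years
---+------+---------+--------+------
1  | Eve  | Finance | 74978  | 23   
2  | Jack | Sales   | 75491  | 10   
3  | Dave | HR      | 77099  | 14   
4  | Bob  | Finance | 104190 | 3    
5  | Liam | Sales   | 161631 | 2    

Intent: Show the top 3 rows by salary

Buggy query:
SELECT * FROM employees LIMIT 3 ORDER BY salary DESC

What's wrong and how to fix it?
Bug: ORDER BY cannot follow LIMIT; LIMIT is the final clause

Fix: Sort with ORDER BY, then apply LIMIT

Corrected query:
SELECT * FROM employees ORDER BY salary DESC LIMIT 3

Result:
id | name | dept    | salary | years
---+------+---------+--------+------
5  | Liam | Sales   | 161631 | 2    
4  | Bob  | Finance | 104190 | 3    
3  | Dave | HR      | 77099  | 14   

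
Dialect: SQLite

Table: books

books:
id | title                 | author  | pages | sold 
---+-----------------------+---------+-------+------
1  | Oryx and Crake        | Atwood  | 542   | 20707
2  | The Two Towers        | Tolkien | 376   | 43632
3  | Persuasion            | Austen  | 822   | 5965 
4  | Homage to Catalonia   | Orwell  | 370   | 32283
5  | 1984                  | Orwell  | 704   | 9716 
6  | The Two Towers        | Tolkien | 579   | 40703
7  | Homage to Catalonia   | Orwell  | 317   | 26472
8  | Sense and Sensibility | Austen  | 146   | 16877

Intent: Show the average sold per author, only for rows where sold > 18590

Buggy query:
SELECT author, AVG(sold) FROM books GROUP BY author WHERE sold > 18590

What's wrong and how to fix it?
Bug: Row-level WHERE must come before GROUP BY in the clause order

Fix: Place WHERE between FROM and GROUP BY

Corrected query:
SELECT author, AVG(sold) FROM books WHERE sold > 18590 GROUP BY author

Result:
author  | AVG(sold)
--------+----------
Atwood  | 20707    
Orwell  | 29377.5  
Tolkien | 42167.5  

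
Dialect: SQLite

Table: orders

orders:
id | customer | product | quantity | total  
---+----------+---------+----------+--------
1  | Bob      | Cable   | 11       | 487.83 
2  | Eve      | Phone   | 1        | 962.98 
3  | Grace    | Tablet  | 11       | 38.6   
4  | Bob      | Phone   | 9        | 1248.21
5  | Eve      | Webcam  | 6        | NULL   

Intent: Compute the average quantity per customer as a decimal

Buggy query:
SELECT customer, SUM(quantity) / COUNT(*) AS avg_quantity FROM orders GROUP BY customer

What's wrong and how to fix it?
Bug: SUM(quantity) and COUNT(*) are both integers; the division truncates the fractional part

Fix: Multiply by 1.0 (or CAST to REAL) to force floating-point division

Corrected query:
SELECT customer, SUM(quantity) * 1.0 / COUNT(*) AS avg_quantity FROM orders GROUP BY customer

Result:
customer | avg_quantity
---------+-------------
Bob      | 10          
Eve      | 3.5         
Grace    | 11          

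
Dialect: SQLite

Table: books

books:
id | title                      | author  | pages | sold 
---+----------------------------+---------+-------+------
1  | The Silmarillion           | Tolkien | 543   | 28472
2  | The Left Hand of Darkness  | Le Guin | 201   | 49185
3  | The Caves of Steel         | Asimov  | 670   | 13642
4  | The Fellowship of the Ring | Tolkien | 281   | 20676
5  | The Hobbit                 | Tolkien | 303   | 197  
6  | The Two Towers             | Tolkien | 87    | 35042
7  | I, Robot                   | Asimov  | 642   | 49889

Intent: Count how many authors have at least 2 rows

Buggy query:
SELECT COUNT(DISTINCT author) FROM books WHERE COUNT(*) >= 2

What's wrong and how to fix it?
Bug: COUNT(*) cannot appear in WHERE; the per-group count doesn't exist yet

Fix: Group first with HAVING COUNT(*) >= 2, then COUNT the resulting groups

Corrected query:
SELECT COUNT(*) FROM (SELECT author FROM books GROUP BY author HAVING COUNT(*) >= 2)

Result:
COUNT(*)
--------
2       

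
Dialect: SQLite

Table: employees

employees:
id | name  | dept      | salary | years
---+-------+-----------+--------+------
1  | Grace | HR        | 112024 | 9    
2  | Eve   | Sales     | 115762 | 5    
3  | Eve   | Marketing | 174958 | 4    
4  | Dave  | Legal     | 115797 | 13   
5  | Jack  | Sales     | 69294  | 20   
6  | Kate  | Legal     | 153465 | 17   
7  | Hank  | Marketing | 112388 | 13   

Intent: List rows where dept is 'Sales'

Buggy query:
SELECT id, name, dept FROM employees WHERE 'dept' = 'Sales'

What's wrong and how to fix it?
Bug: 'dept' in single quotes is a string literal, not the column; the comparison is literal-vs-literal and never true

Fix: Remove the quotes around the column name (or use double quotes for an identifier)

Corrected query:
SELECT id, name, dept FROM employees WHERE dept = 'Sales'

Result:
id | name | dept 
---+------+------
2  | Eve  | Sales
5  | Jack | Sales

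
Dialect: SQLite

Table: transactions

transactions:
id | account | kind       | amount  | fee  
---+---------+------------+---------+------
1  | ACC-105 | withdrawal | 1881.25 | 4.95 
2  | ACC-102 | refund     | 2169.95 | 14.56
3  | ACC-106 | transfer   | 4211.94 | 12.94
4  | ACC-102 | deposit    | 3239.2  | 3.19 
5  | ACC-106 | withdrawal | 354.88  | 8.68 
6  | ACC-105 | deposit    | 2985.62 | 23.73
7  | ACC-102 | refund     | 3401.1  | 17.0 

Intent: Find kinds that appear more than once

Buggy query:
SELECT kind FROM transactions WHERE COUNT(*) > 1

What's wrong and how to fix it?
Bug: WHERE can't reference COUNT(*); aggregates are computed after WHERE

Fix: Group first, then use HAVING for the count condition

Corrected query:
SELECT kind FROM transactions GROUP BY kind HAVING COUNT(*) > 1

Result:
kind      
----------
deposit   
refund    
withdrawal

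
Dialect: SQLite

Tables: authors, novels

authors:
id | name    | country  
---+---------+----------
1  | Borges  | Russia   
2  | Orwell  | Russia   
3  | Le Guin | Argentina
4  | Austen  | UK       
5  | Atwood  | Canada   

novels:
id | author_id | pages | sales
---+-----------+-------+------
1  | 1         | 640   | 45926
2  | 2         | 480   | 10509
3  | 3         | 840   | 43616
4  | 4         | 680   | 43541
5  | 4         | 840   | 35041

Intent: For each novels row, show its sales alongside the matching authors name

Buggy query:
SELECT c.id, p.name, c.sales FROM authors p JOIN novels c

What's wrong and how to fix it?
Bug: JOIN with no ON clause produces a cartesian product; every novels row pairs with every authors row

Fix: Specify the join condition linking the foreign key to the parent id

Corrected query:
SELECT c.id, p.name, c.sales FROM authors p JOIN novels c ON c.author_id = p.id

Result:
id | name    | sales
---+---------+------
1  | Borges  | 45926
2  | Orwell  | 10509
3  | Le Guin | 43616
4  | Austen  | 43541
5  | Austen  | 35041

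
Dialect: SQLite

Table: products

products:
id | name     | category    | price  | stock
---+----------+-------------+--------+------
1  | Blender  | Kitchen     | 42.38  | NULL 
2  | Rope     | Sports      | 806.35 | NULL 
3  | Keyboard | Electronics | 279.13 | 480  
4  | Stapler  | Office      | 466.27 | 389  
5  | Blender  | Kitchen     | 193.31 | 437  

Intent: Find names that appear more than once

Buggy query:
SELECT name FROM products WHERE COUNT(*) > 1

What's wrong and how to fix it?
Bug: COUNT(*) is an aggregate and cannot be used in WHERE

Fix: Group first, then use HAVING for the count condition

Corrected query:
SELECT name FROM products GROUP BY name HAVING COUNT(*) > 1

Result:
name   
-------
Blender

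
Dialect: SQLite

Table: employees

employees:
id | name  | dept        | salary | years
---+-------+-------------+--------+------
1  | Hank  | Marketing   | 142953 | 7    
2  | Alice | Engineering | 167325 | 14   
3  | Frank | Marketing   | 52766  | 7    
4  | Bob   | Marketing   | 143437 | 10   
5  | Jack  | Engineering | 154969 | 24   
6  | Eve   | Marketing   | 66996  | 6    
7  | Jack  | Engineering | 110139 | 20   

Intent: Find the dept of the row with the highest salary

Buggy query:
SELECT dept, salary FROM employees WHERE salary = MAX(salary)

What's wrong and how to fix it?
Bug: WHERE is evaluated per row; an aggregate over the whole table isn't defined there

Fix: Use a subquery: WHERE salary = (SELECT MAX(salary) FROM employees)

Corrected query:
SELECT dept, salary FROM employees WHERE salary = (SELECT MAX(salary) FROM employees)

Result:
dept        | salary
------------+-------
Engineering | 167325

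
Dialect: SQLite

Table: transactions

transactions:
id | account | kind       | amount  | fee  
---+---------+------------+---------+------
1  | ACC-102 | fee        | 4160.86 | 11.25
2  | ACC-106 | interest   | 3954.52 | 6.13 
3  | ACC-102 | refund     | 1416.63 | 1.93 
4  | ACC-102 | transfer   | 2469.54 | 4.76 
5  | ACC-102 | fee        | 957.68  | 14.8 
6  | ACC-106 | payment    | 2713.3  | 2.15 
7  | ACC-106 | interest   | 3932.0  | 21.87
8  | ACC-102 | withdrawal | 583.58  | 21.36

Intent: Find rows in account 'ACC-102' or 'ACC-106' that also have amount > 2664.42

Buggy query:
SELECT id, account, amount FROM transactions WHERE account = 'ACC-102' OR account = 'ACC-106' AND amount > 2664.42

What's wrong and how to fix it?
Bug: Without parentheses, AND is evaluated before OR, so the amount filter only applies to the 'ACC-106' branch

Fix: Add parentheses around the OR so the AND applies to both alternatives

Corrected query:
SELECT id, account, amount FROM transactions WHERE (account = 'ACC-102' OR account = 'ACC-106') AND amount > 2664.42

Result:
id | account | amount 
---+---------+--------
1  | ACC-102 | 4160.86
2  | ACC-106 | 3954.52
6  | ACC-106 | 2713.3 
7  | ACC-106 | 3932   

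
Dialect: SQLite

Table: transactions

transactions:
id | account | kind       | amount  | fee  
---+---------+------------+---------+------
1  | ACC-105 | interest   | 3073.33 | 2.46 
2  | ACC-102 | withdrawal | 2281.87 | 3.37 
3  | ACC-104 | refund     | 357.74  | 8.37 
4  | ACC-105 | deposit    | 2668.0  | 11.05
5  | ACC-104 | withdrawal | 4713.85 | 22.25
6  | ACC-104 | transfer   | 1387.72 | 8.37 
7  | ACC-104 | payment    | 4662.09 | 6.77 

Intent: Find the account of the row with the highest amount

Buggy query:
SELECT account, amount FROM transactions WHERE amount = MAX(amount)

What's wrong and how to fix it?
Bug: WHERE is evaluated per row; an aggregate over the whole table isn't defined there

Fix: Use a subquery: WHERE amount = (SELECT MAX(amount) FROM transactions)

Corrected query:
SELECT account, amount FROM transactions WHERE amount = (SELECT MAX(amount) FROM transactions)

Result:
account | amount 
--------+--------
ACC-104 | 4713.85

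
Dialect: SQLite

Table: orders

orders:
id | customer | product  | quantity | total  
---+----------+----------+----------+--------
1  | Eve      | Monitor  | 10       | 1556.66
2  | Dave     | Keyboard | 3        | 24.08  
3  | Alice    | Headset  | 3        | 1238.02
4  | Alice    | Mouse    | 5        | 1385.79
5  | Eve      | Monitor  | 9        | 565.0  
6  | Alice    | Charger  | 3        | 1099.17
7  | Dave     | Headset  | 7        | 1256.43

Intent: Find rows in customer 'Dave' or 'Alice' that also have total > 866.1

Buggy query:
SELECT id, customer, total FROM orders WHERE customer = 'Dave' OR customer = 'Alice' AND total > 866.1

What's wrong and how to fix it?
Bug: Without parentheses, AND is evaluated before OR, so the total filter only applies to the 'Alice' branch

Fix: Group the OR with parentheses (or use IN), then AND the threshold

Corrected query:
SELECT id, customer, total FROM orders WHERE (customer = 'Dave' OR customer = 'Alice') AND total > 866.1

Result:
id | customer | total  
---+----------+--------
3  | Alice    | 1238.02
4  | Alice    | 1385.79
6  | Alice    | 1099.17
7  | Dave     | 1256.43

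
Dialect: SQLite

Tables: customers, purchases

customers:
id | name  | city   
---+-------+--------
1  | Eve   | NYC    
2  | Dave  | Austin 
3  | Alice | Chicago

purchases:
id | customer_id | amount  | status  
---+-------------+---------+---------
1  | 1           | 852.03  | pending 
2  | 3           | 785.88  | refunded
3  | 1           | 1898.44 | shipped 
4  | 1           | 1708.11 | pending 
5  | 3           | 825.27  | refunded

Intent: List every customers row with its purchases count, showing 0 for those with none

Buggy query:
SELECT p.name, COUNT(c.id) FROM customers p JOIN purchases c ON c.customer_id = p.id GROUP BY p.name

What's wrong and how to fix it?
Bug: INNER JOIN drops customers rows that have no matching purchases rows

Fix: Switch to LEFT JOIN to retain unmatched parent rows

Corrected query:
SELECT p.name, COUNT(c.id) FROM customers p LEFT JOIN purchases c ON c.customer_id = p.id GROUP BY p.name

Result:
name  | COUNT(c.id)
------+------------
Alice | 2          
Dave  | 0          
Eve   | 3          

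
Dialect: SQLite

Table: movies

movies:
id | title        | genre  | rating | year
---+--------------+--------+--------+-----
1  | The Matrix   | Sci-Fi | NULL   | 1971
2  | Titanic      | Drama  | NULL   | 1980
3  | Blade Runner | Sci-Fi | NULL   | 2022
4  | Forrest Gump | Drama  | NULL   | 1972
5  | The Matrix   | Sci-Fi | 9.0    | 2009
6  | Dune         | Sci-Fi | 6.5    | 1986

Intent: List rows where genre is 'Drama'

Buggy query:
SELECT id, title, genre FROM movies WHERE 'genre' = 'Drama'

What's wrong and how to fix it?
Bug: Single quotes denote string literals in SQL; the column name is being compared as a constant string

Fix: Reference the column as genre without single quotes

Corrected query:
SELECT id, title, genre FROM movies WHERE genre = 'Drama'

Result:
id | title        | genre
---+--------------+------
2  | Titanic      | Drama
4  | Forrest Gump | Drama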